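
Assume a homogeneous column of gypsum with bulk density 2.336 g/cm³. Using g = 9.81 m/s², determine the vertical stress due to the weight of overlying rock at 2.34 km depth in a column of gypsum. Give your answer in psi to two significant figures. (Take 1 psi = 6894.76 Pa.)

gypsum: 2336 kg/m³ × 9.81 m/s² × 2340 m = 5.362×10^7 Pa = 7777 psi

7800 psi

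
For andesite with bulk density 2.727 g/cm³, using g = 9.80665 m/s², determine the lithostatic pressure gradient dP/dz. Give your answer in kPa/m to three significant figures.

dP/dz = ρg = 2727 kg/m³ × 9.80665 m/s² = 26743 Pa/m
= 26743 Pa/m × (1 kPa/m / 1000.0 Pa/m) = 26.743 kPa/m

26.7 kPa/m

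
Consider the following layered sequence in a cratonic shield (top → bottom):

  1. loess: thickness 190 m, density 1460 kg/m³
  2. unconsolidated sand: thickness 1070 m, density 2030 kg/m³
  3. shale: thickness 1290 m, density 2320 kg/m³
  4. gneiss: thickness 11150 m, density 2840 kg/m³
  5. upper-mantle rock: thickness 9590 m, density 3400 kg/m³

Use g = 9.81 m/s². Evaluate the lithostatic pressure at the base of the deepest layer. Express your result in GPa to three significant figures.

loess: 1460 kg/m³ × 9.81 m/s² × 190 m = 2.721×10^6 Pa = 2.721×10^-3 GPa
unconsolidated sand: 2030 kg/m³ × 9.81 m/s² × 1070 m = 2.131×10^7 Pa = 0.02131 GPa
shale: 2320 kg/m³ × 9.81 m/s² × 1290 m = 2.936×10^7 Pa = 0.02936 GPa
gneiss: 2840 kg/m³ × 9.81 m/s² × 11150 m = 3.106×10^8 Pa = 0.3106 GPa
upper-mantle rock: 3400 kg/m³ × 9.81 m/s² × 9590 m = 3.199×10^8 Pa = 0.3199 GPa
Total = 2.721×10^-3 + 0.02131 + 0.02936 + 0.3106 + 0.3199 = 0.68390 GPa

0.684 GPa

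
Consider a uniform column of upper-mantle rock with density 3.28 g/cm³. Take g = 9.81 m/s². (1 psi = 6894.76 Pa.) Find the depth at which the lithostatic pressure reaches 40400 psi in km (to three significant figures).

8.66 km

h = P/(ρg) = 40400 psi / (3280 kg/m³ × 9.81 m/s²) = 2.785×10^8 Pa / 32177 Pa/m = 8656.8 m
= 8.6568 km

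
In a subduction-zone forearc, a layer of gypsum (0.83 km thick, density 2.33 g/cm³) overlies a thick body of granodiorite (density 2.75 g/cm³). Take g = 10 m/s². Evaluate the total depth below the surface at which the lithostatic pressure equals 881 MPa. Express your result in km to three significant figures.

Pressure at base of upper layers: 2330×10×830 = 1.934×10^7 Pa = 19.34 MPa
Remaining pressure to be supplied by granodiorite: 8.810×10^8 − 1.934×10^7 = 8.617×10^8 Pa
Additional depth in granodiorite = 8.617×10^8 Pa / (2750 kg/m³ × 10 m/s²) = 31333 m
Total depth = 830 m + 31333 m = 32163 m
= 32.163 km

32.2 km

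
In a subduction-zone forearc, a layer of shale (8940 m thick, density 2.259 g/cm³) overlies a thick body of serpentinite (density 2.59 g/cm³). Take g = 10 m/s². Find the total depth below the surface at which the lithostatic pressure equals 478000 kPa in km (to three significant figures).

19.6 km

Pressure at base of upper layers: 2259×10×8940 = 2.020×10^8 Pa = 2.020×10^5 kPa
Remaining pressure to be supplied by serpentinite: 4.780×10^8 − 2.020×10^8 = 2.760×10^8 Pa
Additional depth in serpentinite = 2.760×10^8 Pa / (2590 kg/m³ × 10 m/s²) = 10658 m
Total depth = 8940 m + 10658 m = 19598 m
= 19.598 km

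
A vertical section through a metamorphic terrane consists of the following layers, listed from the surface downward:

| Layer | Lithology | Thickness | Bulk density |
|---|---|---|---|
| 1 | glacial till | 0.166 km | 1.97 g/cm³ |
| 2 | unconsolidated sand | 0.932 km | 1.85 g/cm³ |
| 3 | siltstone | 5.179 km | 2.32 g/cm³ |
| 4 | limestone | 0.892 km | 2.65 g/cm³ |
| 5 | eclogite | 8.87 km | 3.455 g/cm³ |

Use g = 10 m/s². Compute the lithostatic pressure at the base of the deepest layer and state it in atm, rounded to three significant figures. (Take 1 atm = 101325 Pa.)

4650 atm

glacial till: 1970 kg/m³ × 10 m/s² × 166 m = 3.270×10^6 Pa = 32.27 atm
unconsolidated sand: 1850 kg/m³ × 10 m/s² × 932 m = 1.724×10^7 Pa = 170.2 atm
siltstone: 2320 kg/m³ × 10 m/s² × 5179 m = 1.202×10^8 Pa = 1186 atm
limestone: 2650 kg/m³ × 10 m/s² × 892 m = 2.364×10^7 Pa = 233.3 atm
eclogite: 3455 kg/m³ × 10 m/s² × 8870 m = 3.065×10^8 Pa = 3025 atm
Total = 32.27 + 170.2 + 1186 + 233.3 + 3025 = 4646.1 atm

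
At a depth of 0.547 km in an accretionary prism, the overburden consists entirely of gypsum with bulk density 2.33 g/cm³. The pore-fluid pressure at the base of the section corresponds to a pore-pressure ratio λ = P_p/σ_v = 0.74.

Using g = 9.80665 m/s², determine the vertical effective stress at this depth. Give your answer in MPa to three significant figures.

Overburden (lithostatic) stress σ_v:
gypsum: 2330 kg/m³ × 9.80665 m/s² × 547 m = 1.250×10^7 Pa = 12.50 MPa
Pore pressure P_p = λ·σ_v = 0.74 × 12.50 MPa = 9.249 MPa
Effective stress σ' = σ_v − P_p = 12.50 − 9.249 = 3.2497 MPa

3.25 MPa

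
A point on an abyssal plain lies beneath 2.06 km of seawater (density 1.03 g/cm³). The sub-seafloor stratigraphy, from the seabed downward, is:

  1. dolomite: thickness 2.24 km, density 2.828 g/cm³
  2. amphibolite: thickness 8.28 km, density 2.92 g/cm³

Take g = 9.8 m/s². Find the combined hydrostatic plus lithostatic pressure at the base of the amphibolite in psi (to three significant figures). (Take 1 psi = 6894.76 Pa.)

46400 psi

seawater: 1030 kg/m³ × 9.8 m/s² × 2060 m = 2.079×10^7 Pa = 3016 psi
dolomite: 2828 kg/m³ × 9.8 m/s² × 2240 m = 6.208×10^7 Pa = 9004 psi
amphibolite: 2920 kg/m³ × 9.8 m/s² × 8280 m = 2.369×10^8 Pa = 34365 psi
Total = 3016 + 9004 + 34365 = 46385 psi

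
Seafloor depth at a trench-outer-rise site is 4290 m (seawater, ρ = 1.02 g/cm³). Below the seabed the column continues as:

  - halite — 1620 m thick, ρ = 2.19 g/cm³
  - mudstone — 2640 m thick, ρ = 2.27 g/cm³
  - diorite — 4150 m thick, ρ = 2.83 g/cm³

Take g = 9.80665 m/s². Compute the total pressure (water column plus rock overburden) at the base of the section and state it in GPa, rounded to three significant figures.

0.252 GPa

seawater: 1020 kg/m³ × 9.80665 m/s² × 4290 m = 4.291×10^7 Pa = 0.04291 GPa
halite: 2190 kg/m³ × 9.80665 m/s² × 1620 m = 3.479×10^7 Pa = 0.03479 GPa
mudstone: 2270 kg/m³ × 9.80665 m/s² × 2640 m = 5.877×10^7 Pa = 0.05877 GPa
diorite: 2830 kg/m³ × 9.80665 m/s² × 4150 m = 1.152×10^8 Pa = 0.1152 GPa
Total = 0.04291 + 0.03479 + 0.05877 + 0.1152 = 0.25165 GPa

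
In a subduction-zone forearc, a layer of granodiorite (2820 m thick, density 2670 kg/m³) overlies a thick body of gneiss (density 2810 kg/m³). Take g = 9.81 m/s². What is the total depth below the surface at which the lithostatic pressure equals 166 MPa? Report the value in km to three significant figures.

Pressure at base of upper layers: 2670×9.81×2820 = 7.386×10^7 Pa = 73.86 MPa
Remaining pressure to be supplied by gneiss: 1.660×10^8 − 7.386×10^7 = 9.214×10^7 Pa
Additional depth in gneiss = 9.214×10^7 Pa / (2810 kg/m³ × 9.81 m/s²) = 3342.4 m
Total depth = 2820 m + 3342.4 m = 6162.4 m
= 6.1624 km

6.16 km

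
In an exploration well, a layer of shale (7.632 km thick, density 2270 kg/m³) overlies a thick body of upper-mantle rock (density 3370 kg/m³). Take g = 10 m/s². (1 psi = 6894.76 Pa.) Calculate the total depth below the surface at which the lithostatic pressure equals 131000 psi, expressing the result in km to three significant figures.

Pressure at base of upper layers: 2270×10×7632 = 1.732×10^8 Pa = 25127 psi
Remaining pressure to be supplied by upper-mantle rock: 9.032×10^8 − 1.732×10^8 = 7.300×10^8 Pa
Additional depth in upper-mantle rock = 7.300×10^8 Pa / (3370 kg/m³ × 10 m/s²) = 21661 m
Total depth = 7632 m + 21661 m = 29293 m
= 29.293 km

29.3 km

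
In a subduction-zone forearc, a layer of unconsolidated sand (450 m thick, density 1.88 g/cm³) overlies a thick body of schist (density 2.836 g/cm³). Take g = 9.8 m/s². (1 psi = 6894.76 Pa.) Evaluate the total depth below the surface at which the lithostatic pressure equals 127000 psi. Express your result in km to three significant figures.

Pressure at base of upper layers: 1880×9.8×450 = 8.291×10^6 Pa = 1202 psi
Remaining pressure to be supplied by schist: 8.756×10^8 − 8.291×10^6 = 8.673×10^8 Pa
Additional depth in schist = 8.673×10^8 Pa / (2836 kg/m³ × 9.8 m/s²) = 31207 m
Total depth = 450 m + 31207 m = 31657 m
= 31.657 km

31.7 km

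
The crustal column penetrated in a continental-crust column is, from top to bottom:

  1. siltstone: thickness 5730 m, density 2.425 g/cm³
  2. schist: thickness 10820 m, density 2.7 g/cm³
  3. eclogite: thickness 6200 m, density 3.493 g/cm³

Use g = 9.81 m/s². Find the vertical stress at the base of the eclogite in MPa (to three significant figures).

635 MPa

siltstone: 2425 kg/m³ × 9.81 m/s² × 5730 m = 1.363×10^8 Pa = 136.3 MPa
schist: 2700 kg/m³ × 9.81 m/s² × 10820 m = 2.866×10^8 Pa = 286.6 MPa
eclogite: 3493 kg/m³ × 9.81 m/s² × 6200 m = 2.125×10^8 Pa = 212.5 MPa
Total = 136.3 + 286.6 + 212.5 = 635.35 MPa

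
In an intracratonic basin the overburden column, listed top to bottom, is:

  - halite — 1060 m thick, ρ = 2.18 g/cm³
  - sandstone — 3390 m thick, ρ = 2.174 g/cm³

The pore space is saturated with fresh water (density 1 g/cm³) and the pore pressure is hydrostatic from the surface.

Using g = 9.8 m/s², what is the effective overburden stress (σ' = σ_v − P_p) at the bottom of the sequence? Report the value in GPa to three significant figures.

0.0513 GPa

Overburden (lithostatic) stress σ_v:
halite: 2180 kg/m³ × 9.8 m/s² × 1060 m = 2.265×10^7 Pa = 22.65 MPa
sandstone: 2174 kg/m³ × 9.8 m/s² × 3390 m = 7.222×10^7 Pa = 72.22 MPa
Total = 22.65 + 72.22 = 94.870 MPa
Pore pressure P_p = 1000 kg/m³ × 9.8 m/s² × 4450 m = 4.361×10^7 Pa = 43.61 MPa
Effective stress σ' = σ_v − P_p = 94.87 − 43.61 = 51.260 MPa = 0.051260 GPa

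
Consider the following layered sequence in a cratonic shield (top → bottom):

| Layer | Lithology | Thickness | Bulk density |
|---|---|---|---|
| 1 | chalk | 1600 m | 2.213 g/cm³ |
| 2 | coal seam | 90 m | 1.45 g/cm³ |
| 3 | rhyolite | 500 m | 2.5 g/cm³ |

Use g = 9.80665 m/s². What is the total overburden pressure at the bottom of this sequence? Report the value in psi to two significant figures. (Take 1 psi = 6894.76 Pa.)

7000 psi

chalk: 2213 kg/m³ × 9.80665 m/s² × 1600 m = 3.472×10^7 Pa = 5036 psi
coal seam: 1450 kg/m³ × 9.80665 m/s² × 90 m = 1.280×10^6 Pa = 185.6 psi
rhyolite: 2500 kg/m³ × 9.80665 m/s² × 500 m = 1.226×10^7 Pa = 1778 psi
Total = 5036 + 185.6 + 1778 = 6999.7 psi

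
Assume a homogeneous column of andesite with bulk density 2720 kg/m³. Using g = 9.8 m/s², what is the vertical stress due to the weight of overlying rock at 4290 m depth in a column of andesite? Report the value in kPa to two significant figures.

110000 kPa

andesite: 2720 kg/m³ × 9.8 m/s² × 4290 m = 1.144×10^8 Pa = 1.144×10^5 kPa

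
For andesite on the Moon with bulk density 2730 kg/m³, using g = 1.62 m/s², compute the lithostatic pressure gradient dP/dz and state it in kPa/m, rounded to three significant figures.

dP/dz = ρg = 2730 kg/m³ × 1.62 m/s² = 4422.6 Pa/m
= 4422.6 Pa/m × (1 kPa/m / 1000.0 Pa/m) = 4.4226 kPa/m

4.42 kPa/m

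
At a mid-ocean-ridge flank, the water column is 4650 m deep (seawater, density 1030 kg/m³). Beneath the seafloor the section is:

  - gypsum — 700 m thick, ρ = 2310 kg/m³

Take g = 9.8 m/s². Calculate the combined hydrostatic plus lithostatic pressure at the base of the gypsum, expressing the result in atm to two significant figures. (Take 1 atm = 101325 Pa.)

620 atm

seawater: 1030 kg/m³ × 9.8 m/s² × 4650 m = 4.694×10^7 Pa = 463.2 atm
gypsum: 2310 kg/m³ × 9.8 m/s² × 700 m = 1.585×10^7 Pa = 156.4 atm
Total = 463.2 + 156.4 = 619.63 atm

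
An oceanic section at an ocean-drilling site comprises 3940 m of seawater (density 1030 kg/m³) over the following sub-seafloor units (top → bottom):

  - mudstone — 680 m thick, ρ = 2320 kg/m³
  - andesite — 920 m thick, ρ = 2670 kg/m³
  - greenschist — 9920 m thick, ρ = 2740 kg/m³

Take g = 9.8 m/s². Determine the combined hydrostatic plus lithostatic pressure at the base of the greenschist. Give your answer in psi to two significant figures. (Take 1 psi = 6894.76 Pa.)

seawater: 1030 kg/m³ × 9.8 m/s² × 3940 m = 3.977×10^7 Pa = 5768 psi
mudstone: 2320 kg/m³ × 9.8 m/s² × 680 m = 1.546×10^7 Pa = 2242 psi
andesite: 2670 kg/m³ × 9.8 m/s² × 920 m = 2.407×10^7 Pa = 3491 psi
greenschist: 2740 kg/m³ × 9.8 m/s² × 9920 m = 2.664×10^8 Pa = 38634 psi
Total = 5768 + 2242 + 3491 + 38634 = 50136 psi

50000 psi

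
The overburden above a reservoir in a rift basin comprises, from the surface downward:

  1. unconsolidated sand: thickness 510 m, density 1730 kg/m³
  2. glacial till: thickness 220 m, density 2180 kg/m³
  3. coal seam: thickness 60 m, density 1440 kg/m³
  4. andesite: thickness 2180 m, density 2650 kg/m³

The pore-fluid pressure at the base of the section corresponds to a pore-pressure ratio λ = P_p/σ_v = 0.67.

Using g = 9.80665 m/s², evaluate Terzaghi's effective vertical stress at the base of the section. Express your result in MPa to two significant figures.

23 MPa

Overburden (lithostatic) stress σ_v:
unconsolidated sand: 1730 kg/m³ × 9.80665 m/s² × 510 m = 8.652×10^6 Pa = 8.652 MPa
glacial till: 2180 kg/m³ × 9.80665 m/s² × 220 m = 4.703×10^6 Pa = 4.703 MPa
coal seam: 1440 kg/m³ × 9.80665 m/s² × 60 m = 8.473×10^5 Pa = 0.8473 MPa
andesite: 2650 kg/m³ × 9.80665 m/s² × 2180 m = 5.665×10^7 Pa = 56.65 MPa
Total = 8.652 + 4.703 + 0.8473 + 56.65 = 70.856 MPa
Pore pressure P_p = λ·σ_v = 0.67 × 70.86 MPa = 47.47 MPa
Effective stress σ' = σ_v − P_p = 70.86 − 47.47 = 23.382 MPa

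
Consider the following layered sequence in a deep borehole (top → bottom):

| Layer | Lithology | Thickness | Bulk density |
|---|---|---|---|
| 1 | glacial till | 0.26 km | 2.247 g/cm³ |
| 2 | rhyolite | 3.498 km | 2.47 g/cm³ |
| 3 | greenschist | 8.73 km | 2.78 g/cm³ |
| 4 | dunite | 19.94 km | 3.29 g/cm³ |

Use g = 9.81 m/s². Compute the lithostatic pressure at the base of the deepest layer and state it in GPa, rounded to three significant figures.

0.972 GPa

glacial till: 2247 kg/m³ × 9.81 m/s² × 260 m = 5.731×10^6 Pa = 5.731×10^-3 GPa
rhyolite: 2470 kg/m³ × 9.81 m/s² × 3498 m = 8.476×10^7 Pa = 0.08476 GPa
greenschist: 2780 kg/m³ × 9.81 m/s² × 8730 m = 2.381×10^8 Pa = 0.2381 GPa
dunite: 3290 kg/m³ × 9.81 m/s² × 19940 m = 6.436×10^8 Pa = 0.6436 GPa
Total = 5.731×10^-3 + 0.08476 + 0.2381 + 0.6436 = 0.97213 GPa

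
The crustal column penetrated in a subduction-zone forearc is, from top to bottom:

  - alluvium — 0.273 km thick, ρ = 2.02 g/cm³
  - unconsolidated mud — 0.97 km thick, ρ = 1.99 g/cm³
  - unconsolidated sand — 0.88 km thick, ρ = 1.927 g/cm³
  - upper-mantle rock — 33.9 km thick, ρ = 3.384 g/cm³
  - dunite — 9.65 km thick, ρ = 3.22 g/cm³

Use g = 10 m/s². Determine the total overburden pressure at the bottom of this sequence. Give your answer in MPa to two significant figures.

alluvium: 2020 kg/m³ × 10 m/s² × 273 m = 5.515×10^6 Pa = 5.515 MPa
unconsolidated mud: 1990 kg/m³ × 10 m/s² × 970 m = 1.930×10^7 Pa = 19.30 MPa
unconsolidated sand: 1927 kg/m³ × 10 m/s² × 880 m = 1.696×10^7 Pa = 16.96 MPa
upper-mantle rock: 3384 kg/m³ × 10 m/s² × 33900 m = 1.147×10^9 Pa = 1147 MPa
dunite: 3220 kg/m³ × 10 m/s² × 9650 m = 3.107×10^8 Pa = 310.7 MPa
Total = 5.515 + 19.30 + 16.96 + 1147 + 310.7 = 1499.7 MPa

1500 MPa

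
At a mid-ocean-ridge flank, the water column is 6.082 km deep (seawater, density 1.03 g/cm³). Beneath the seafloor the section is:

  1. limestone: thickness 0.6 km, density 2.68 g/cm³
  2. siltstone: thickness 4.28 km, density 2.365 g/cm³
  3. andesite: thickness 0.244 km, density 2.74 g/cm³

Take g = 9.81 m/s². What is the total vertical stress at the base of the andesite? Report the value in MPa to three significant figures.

183 MPa

seawater: 1030 kg/m³ × 9.81 m/s² × 6082 m = 6.145×10^7 Pa = 61.45 MPa
limestone: 2680 kg/m³ × 9.81 m/s² × 600 m = 1.577×10^7 Pa = 15.77 MPa
siltstone: 2365 kg/m³ × 9.81 m/s² × 4280 m = 9.930×10^7 Pa = 99.30 MPa
andesite: 2740 kg/m³ × 9.81 m/s² × 244 m = 6.559×10^6 Pa = 6.559 MPa
Total = 61.45 + 15.77 + 99.30 + 6.559 = 183.09 MPa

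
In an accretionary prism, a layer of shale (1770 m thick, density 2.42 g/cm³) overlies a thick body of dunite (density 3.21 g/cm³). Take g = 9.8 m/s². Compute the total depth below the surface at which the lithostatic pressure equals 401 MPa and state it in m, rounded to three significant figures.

Pressure at base of upper layers: 2420×9.8×1770 = 4.198×10^7 Pa = 41.98 MPa
Remaining pressure to be supplied by dunite: 4.010×10^8 − 4.198×10^7 = 3.590×10^8 Pa
Additional depth in dunite = 3.590×10^8 Pa / (3210 kg/m³ × 9.8 m/s²) = 11413 m
Total depth = 1770 m + 11413 m = 13183 m

13200 m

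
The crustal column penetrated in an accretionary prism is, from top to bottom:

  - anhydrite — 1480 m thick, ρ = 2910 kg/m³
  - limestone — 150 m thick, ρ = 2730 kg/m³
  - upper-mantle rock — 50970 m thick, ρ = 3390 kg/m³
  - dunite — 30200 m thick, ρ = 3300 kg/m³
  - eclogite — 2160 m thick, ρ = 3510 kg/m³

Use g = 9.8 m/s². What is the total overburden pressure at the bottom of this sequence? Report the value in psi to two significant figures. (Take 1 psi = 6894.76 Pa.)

400000 psi

anhydrite: 2910 kg/m³ × 9.8 m/s² × 1480 m = 4.221×10^7 Pa = 6122 psi
limestone: 2730 kg/m³ × 9.8 m/s² × 150 m = 4.013×10^6 Pa = 582.1 psi
upper-mantle rock: 3390 kg/m³ × 9.8 m/s² × 50970 m = 1.693×10^9 Pa = 2.456×10^5 psi
dunite: 3300 kg/m³ × 9.8 m/s² × 30200 m = 9.767×10^8 Pa = 1.417×10^5 psi
eclogite: 3510 kg/m³ × 9.8 m/s² × 2160 m = 7.430×10^7 Pa = 10776 psi
Total = 6122 + 582.1 + 2.456×10^5 + 1.417×10^5 + 10776 = 4.0473×10^5 psi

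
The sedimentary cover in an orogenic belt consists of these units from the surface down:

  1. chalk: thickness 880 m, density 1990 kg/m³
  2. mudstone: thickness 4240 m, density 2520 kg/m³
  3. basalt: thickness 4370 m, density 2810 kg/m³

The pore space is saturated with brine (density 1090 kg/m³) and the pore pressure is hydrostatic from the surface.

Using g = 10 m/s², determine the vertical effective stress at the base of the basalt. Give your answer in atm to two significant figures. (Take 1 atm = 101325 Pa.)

1400 atm

Overburden (lithostatic) stress σ_v:
chalk: 1990 kg/m³ × 10 m/s² × 880 m = 1.751×10^7 Pa = 17.51 MPa
mudstone: 2520 kg/m³ × 10 m/s² × 4240 m = 1.068×10^8 Pa = 106.8 MPa
basalt: 2810 kg/m³ × 10 m/s² × 4370 m = 1.228×10^8 Pa = 122.8 MPa
Total = 17.51 + 106.8 + 122.8 = 247.16 MPa
Pore pressure P_p = 1090 kg/m³ × 10 m/s² × 9490 m = 1.034×10^8 Pa = 103.4 MPa
Effective stress σ' = σ_v − P_p = 247.2 − 103.4 = 143.72 MPa = 1418.4 atm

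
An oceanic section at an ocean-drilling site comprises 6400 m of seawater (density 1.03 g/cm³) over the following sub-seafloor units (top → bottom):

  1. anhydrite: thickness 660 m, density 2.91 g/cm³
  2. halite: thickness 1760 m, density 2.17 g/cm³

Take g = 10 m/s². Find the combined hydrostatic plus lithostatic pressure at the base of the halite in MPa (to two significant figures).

120 MPa

seawater: 1030 kg/m³ × 10 m/s² × 6400 m = 6.592×10^7 Pa = 65.92 MPa
anhydrite: 2910 kg/m³ × 10 m/s² × 660 m = 1.921×10^7 Pa = 19.21 MPa
halite: 2170 kg/m³ × 10 m/s² × 1760 m = 3.819×10^7 Pa = 38.19 MPa
Total = 65.92 + 19.21 + 38.19 = 123.32 MPa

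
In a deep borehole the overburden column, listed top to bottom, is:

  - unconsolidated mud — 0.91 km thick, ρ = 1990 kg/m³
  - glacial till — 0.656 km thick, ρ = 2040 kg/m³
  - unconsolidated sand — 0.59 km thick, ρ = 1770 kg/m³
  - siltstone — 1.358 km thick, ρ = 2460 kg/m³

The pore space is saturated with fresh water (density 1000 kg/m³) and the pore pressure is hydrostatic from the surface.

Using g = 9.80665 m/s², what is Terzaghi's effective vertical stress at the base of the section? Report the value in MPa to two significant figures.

Overburden (lithostatic) stress σ_v:
unconsolidated mud: 1990 kg/m³ × 9.80665 m/s² × 910 m = 1.776×10^7 Pa = 17.76 MPa
glacial till: 2040 kg/m³ × 9.80665 m/s² × 656 m = 1.312×10^7 Pa = 13.12 MPa
unconsolidated sand: 1770 kg/m³ × 9.80665 m/s² × 590 m = 1.024×10^7 Pa = 10.24 MPa
siltstone: 2460 kg/m³ × 9.80665 m/s² × 1358 m = 3.276×10^7 Pa = 32.76 MPa
Total = 17.76 + 13.12 + 10.24 + 32.76 = 73.884 MPa
Pore pressure P_p = 1000 kg/m³ × 9.80665 m/s² × 3514 m = 3.446×10^7 Pa = 34.46 MPa
Effective stress σ' = σ_v − P_p = 73.88 − 34.46 = 39.424 MPa

39 MPa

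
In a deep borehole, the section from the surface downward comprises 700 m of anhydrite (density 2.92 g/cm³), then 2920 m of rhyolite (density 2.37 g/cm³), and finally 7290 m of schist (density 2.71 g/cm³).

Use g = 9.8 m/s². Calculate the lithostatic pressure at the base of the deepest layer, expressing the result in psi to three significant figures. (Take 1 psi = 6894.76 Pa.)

40800 psi

anhydrite: 2920 kg/m³ × 9.8 m/s² × 700 m = 2.003×10^7 Pa = 2905 psi
rhyolite: 2370 kg/m³ × 9.8 m/s² × 2920 m = 6.782×10^7 Pa = 9836 psi
schist: 2710 kg/m³ × 9.8 m/s² × 7290 m = 1.936×10^8 Pa = 28080 psi
Total = 2905 + 9836 + 28080 = 40822 psi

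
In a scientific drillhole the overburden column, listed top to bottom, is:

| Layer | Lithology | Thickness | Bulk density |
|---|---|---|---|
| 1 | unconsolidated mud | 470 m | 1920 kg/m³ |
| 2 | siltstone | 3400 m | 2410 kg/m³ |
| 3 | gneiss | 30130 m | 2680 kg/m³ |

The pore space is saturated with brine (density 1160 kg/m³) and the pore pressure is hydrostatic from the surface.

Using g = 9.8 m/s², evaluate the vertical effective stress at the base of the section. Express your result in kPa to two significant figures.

Overburden (lithostatic) stress σ_v:
unconsolidated mud: 1920 kg/m³ × 9.8 m/s² × 470 m = 8.844×10^6 Pa = 8.844 MPa
siltstone: 2410 kg/m³ × 9.8 m/s² × 3400 m = 8.030×10^7 Pa = 80.30 MPa
gneiss: 2680 kg/m³ × 9.8 m/s² × 30130 m = 7.913×10^8 Pa = 791.3 MPa
Total = 8.844 + 80.30 + 791.3 = 880.48 MPa
Pore pressure P_p = 1160 kg/m³ × 9.8 m/s² × 34000 m = 3.865×10^8 Pa = 386.5 MPa
Effective stress σ' = σ_v − P_p = 880.5 − 386.5 = 493.97 MPa = 4.9397×10^5 kPa

490000 kPa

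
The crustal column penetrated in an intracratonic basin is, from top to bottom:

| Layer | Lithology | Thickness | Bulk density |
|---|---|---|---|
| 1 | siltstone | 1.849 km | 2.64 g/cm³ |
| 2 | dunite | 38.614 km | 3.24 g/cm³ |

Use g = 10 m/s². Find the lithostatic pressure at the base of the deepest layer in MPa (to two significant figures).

siltstone: 2640 kg/m³ × 10 m/s² × 1849 m = 4.881×10^7 Pa = 48.81 MPa
dunite: 3240 kg/m³ × 10 m/s² × 38614 m = 1.251×10^9 Pa = 1251 MPa
Total = 48.81 + 1251 = 1299.9 MPa

1300 MPa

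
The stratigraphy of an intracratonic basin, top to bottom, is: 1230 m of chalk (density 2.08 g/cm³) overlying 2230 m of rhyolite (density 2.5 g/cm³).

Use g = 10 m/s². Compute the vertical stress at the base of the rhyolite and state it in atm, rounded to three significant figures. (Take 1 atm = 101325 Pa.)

chalk: 2080 kg/m³ × 10 m/s² × 1230 m = 2.558×10^7 Pa = 252.5 atm
rhyolite: 2500 kg/m³ × 10 m/s² × 2230 m = 5.575×10^7 Pa = 550.2 atm
Total = 252.5 + 550.2 = 802.70 atm

803 atm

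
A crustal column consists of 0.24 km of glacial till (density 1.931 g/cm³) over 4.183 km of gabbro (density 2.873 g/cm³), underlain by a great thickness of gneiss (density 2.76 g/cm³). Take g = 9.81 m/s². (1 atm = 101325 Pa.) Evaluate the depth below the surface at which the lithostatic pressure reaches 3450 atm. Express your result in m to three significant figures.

12800 m

Pressure at base of upper layers: 1931×9.81×240 + 2873×9.81×4183 = 1.224×10^8 Pa = 1208 atm
Remaining pressure to be supplied by gneiss: 3.496×10^8 − 1.224×10^8 = 2.271×10^8 Pa
Additional depth in gneiss = 2.271×10^8 Pa / (2760 kg/m³ × 9.81 m/s²) = 8388.8 m
Total depth = 4423 m + 8388.8 m = 12812 m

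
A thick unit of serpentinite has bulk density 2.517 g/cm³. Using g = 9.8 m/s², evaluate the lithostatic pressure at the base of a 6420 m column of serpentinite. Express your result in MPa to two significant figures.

serpentinite: 2517 kg/m³ × 9.8 m/s² × 6420 m = 1.584×10^8 Pa = 158.4 MPa

160 MPa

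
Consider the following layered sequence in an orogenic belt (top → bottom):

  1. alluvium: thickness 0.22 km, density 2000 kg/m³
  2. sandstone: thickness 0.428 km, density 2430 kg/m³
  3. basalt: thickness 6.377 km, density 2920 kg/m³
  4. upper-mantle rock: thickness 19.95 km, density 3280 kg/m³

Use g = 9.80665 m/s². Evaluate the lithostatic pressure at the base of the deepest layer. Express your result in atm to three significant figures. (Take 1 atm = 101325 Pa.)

8280 atm

alluvium: 2000 kg/m³ × 9.80665 m/s² × 220 m = 4.315×10^6 Pa = 42.59 atm
sandstone: 2430 kg/m³ × 9.80665 m/s² × 428 m = 1.020×10^7 Pa = 100.7 atm
basalt: 2920 kg/m³ × 9.80665 m/s² × 6377 m = 1.826×10^8 Pa = 1802 atm
upper-mantle rock: 3280 kg/m³ × 9.80665 m/s² × 19950 m = 6.417×10^8 Pa = 6333 atm
Total = 42.59 + 100.7 + 1802 + 6333 = 8278.6 atm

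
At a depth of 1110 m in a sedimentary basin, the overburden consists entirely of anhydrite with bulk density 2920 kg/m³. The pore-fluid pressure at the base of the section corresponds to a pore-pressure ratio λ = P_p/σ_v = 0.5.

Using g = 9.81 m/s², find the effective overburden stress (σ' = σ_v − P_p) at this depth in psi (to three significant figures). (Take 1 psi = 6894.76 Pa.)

2310 psi

Overburden (lithostatic) stress σ_v:
anhydrite: 2920 kg/m³ × 9.81 m/s² × 1110 m = 3.180×10^7 Pa = 31.80 MPa
Pore pressure P_p = λ·σ_v = 0.5 × 31.80 MPa = 15.90 MPa
Effective stress σ' = σ_v − P_p = 31.80 − 15.90 = 15.898 MPa = 2305.8 psi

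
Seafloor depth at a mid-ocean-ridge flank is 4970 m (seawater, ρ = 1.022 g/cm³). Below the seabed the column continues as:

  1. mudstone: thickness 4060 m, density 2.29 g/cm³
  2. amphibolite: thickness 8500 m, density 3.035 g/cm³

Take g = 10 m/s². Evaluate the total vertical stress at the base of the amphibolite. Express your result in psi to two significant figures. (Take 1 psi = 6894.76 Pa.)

58000 psi

seawater: 1022 kg/m³ × 10 m/s² × 4970 m = 5.079×10^7 Pa = 7367 psi
mudstone: 2290 kg/m³ × 10 m/s² × 4060 m = 9.297×10^7 Pa = 13485 psi
amphibolite: 3035 kg/m³ × 10 m/s² × 8500 m = 2.580×10^8 Pa = 37416 psi
Total = 7367 + 13485 + 37416 = 58268 psi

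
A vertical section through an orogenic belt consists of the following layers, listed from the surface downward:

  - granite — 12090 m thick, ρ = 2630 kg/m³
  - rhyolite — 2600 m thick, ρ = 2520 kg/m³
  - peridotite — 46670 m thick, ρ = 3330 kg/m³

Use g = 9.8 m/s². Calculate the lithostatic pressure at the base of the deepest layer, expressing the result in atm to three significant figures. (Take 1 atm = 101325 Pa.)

18700 atm

granite: 2630 kg/m³ × 9.8 m/s² × 12090 m = 3.116×10^8 Pa = 3075 atm
rhyolite: 2520 kg/m³ × 9.8 m/s² × 2600 m = 6.421×10^7 Pa = 633.7 atm
peridotite: 3330 kg/m³ × 9.8 m/s² × 46670 m = 1.523×10^9 Pa = 15031 atm
Total = 3075 + 633.7 + 15031 = 18740 atm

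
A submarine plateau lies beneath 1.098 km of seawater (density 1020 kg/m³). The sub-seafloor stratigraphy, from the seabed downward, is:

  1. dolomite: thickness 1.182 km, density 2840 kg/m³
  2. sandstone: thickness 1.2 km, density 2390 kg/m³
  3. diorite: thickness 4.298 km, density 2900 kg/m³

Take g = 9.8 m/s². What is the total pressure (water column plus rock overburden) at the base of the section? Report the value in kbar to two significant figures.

1.9 kbar

seawater: 1020 kg/m³ × 9.8 m/s² × 1098 m = 1.098×10^7 Pa = 0.1098 kbar
dolomite: 2840 kg/m³ × 9.8 m/s² × 1182 m = 3.290×10^7 Pa = 0.3290 kbar
sandstone: 2390 kg/m³ × 9.8 m/s² × 1200 m = 2.811×10^7 Pa = 0.2811 kbar
diorite: 2900 kg/m³ × 9.8 m/s² × 4298 m = 1.221×10^8 Pa = 1.221 kbar
Total = 0.1098 + 0.3290 + 0.2811 + 1.221 = 1.9413 kbar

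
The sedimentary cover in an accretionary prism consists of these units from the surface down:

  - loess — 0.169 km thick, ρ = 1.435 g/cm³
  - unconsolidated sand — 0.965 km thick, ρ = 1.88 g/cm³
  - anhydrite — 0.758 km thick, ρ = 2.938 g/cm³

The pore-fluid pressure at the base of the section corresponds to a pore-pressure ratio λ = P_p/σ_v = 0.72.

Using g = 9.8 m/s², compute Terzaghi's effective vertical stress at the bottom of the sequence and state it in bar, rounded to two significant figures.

120 bar

Overburden (lithostatic) stress σ_v:
loess: 1435 kg/m³ × 9.8 m/s² × 169 m = 2.377×10^6 Pa = 2.377 MPa
unconsolidated sand: 1880 kg/m³ × 9.8 m/s² × 965 m = 1.778×10^7 Pa = 17.78 MPa
anhydrite: 2938 kg/m³ × 9.8 m/s² × 758 m = 2.182×10^7 Pa = 21.82 MPa
Total = 2.377 + 17.78 + 21.82 = 41.980 MPa
Pore pressure P_p = λ·σ_v = 0.72 × 41.98 MPa = 30.23 MPa
Effective stress σ' = σ_v − P_p = 41.98 − 30.23 = 11.755 MPa = 117.55 bar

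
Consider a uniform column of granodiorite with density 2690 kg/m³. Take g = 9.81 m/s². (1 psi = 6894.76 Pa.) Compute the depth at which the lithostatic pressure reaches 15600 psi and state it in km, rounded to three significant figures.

4.08 km

h = P/(ρg) = 15600 psi / (2690 kg/m³ × 9.81 m/s²) = 1.076×10^8 Pa / 26389 Pa/m = 4075.9 m
= 4.0759 km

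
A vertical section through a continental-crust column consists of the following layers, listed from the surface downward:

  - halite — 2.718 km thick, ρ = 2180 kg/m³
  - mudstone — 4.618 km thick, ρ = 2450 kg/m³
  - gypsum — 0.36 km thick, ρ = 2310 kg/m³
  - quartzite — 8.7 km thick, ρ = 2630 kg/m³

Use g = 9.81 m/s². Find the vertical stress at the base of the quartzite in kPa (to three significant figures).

402000 kPa

halite: 2180 kg/m³ × 9.81 m/s² × 2718 m = 5.813×10^7 Pa = 58127 kPa
mudstone: 2450 kg/m³ × 9.81 m/s² × 4618 m = 1.110×10^8 Pa = 1.110×10^5 kPa
gypsum: 2310 kg/m³ × 9.81 m/s² × 360 m = 8.158×10^6 Pa = 8158 kPa
quartzite: 2630 kg/m³ × 9.81 m/s² × 8700 m = 2.245×10^8 Pa = 2.245×10^5 kPa
Total = 58127 + 1.110×10^5 + 8158 + 2.245×10^5 = 4.0174×10^5 kPa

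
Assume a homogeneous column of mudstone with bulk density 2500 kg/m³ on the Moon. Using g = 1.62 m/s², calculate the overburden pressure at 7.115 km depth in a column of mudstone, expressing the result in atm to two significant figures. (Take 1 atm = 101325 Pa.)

mudstone: 2500 kg/m³ × 1.62 m/s² × 7115 m = 2.882×10^7 Pa = 284.4 atm

280 atm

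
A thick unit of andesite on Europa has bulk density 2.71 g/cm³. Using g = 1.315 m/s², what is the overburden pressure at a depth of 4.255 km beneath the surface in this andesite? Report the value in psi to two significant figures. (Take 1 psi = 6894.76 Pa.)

andesite: 2710 kg/m³ × 1.315 m/s² × 4255 m = 1.516×10^7 Pa = 2199 psi

2200 psi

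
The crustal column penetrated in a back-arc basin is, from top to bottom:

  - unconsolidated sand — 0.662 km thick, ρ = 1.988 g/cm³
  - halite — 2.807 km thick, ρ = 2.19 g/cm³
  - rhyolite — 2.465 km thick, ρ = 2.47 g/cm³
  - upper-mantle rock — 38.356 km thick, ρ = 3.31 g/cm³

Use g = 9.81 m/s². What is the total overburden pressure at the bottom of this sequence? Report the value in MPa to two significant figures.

unconsolidated sand: 1988 kg/m³ × 9.81 m/s² × 662 m = 1.291×10^7 Pa = 12.91 MPa
halite: 2190 kg/m³ × 9.81 m/s² × 2807 m = 6.031×10^7 Pa = 60.31 MPa
rhyolite: 2470 kg/m³ × 9.81 m/s² × 2465 m = 5.973×10^7 Pa = 59.73 MPa
upper-mantle rock: 3310 kg/m³ × 9.81 m/s² × 38356 m = 1.245×10^9 Pa = 1245 MPa
Total = 12.91 + 60.31 + 59.73 + 1245 = 1378.4 MPa

1400 MPa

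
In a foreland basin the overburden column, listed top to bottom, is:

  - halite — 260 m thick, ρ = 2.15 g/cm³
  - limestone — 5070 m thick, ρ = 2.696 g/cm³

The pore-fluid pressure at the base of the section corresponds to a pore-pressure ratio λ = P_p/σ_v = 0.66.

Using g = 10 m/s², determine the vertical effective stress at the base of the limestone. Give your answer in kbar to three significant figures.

0.484 kbar

Overburden (lithostatic) stress σ_v:
halite: 2150 kg/m³ × 10 m/s² × 260 m = 5.590×10^6 Pa = 5.590 MPa
limestone: 2696 kg/m³ × 10 m/s² × 5070 m = 1.367×10^8 Pa = 136.7 MPa
Total = 5.590 + 136.7 = 142.28 MPa
Pore pressure P_p = λ·σ_v = 0.66 × 142.3 MPa = 93.90 MPa
Effective stress σ' = σ_v − P_p = 142.3 − 93.90 = 48.374 MPa = 0.48374 kbar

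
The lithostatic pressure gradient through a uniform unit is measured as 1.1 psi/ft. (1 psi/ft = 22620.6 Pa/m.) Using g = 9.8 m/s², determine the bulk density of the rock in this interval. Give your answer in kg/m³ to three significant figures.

2540 kg/m³

ρ = (dP/dz)/g = 1.1 psi/ft / 9.8 m/s² = 24883 Pa/m / 9.8 m/s² = 2539.0 kg/m³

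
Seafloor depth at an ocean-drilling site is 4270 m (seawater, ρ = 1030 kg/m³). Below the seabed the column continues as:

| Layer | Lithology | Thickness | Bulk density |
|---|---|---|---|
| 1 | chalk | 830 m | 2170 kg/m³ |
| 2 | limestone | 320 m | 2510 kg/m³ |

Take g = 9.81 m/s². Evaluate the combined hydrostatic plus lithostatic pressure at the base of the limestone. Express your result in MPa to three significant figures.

seawater: 1030 kg/m³ × 9.81 m/s² × 4270 m = 4.315×10^7 Pa = 43.15 MPa
chalk: 2170 kg/m³ × 9.81 m/s² × 830 m = 1.767×10^7 Pa = 17.67 MPa
limestone: 2510 kg/m³ × 9.81 m/s² × 320 m = 7.879×10^6 Pa = 7.879 MPa
Total = 43.15 + 17.67 + 7.879 = 68.694 MPa

68.7 MPa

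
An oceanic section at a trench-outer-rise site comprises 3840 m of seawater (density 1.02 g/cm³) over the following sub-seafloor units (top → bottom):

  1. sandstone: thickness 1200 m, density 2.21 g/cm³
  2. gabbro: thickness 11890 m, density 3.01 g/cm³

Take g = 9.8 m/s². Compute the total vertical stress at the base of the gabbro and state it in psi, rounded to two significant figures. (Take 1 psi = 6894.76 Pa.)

60000 psi

seawater: 1020 kg/m³ × 9.8 m/s² × 3840 m = 3.838×10^7 Pa = 5567 psi
sandstone: 2210 kg/m³ × 9.8 m/s² × 1200 m = 2.599×10^7 Pa = 3769 psi
gabbro: 3010 kg/m³ × 9.8 m/s² × 11890 m = 3.507×10^8 Pa = 50869 psi
Total = 5567 + 3769 + 50869 = 60206 psi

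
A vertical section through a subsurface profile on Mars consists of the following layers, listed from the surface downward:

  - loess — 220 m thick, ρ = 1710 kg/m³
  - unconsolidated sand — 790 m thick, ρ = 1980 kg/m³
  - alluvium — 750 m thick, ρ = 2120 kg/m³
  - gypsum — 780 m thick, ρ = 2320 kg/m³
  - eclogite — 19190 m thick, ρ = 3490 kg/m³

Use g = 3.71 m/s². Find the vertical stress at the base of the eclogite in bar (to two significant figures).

loess: 1710 kg/m³ × 3.71 m/s² × 220 m = 1.396×10^6 Pa = 13.96 bar
unconsolidated sand: 1980 kg/m³ × 3.71 m/s² × 790 m = 5.803×10^6 Pa = 58.03 bar
alluvium: 2120 kg/m³ × 3.71 m/s² × 750 m = 5.899×10^6 Pa = 58.99 bar
gypsum: 2320 kg/m³ × 3.71 m/s² × 780 m = 6.714×10^6 Pa = 67.14 bar
eclogite: 3490 kg/m³ × 3.71 m/s² × 19190 m = 2.485×10^8 Pa = 2485 bar
Total = 13.96 + 58.03 + 58.99 + 67.14 + 2485 = 2682.8 bar

2700 bar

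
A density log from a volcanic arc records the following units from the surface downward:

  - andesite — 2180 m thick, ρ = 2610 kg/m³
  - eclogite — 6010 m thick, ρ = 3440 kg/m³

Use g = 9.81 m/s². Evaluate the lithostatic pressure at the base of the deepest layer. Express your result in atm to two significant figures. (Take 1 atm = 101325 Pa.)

andesite: 2610 kg/m³ × 9.81 m/s² × 2180 m = 5.582×10^7 Pa = 550.9 atm
eclogite: 3440 kg/m³ × 9.81 m/s² × 6010 m = 2.028×10^8 Pa = 2002 atm
Total = 550.9 + 2002 = 2552.5 atm

2600 atm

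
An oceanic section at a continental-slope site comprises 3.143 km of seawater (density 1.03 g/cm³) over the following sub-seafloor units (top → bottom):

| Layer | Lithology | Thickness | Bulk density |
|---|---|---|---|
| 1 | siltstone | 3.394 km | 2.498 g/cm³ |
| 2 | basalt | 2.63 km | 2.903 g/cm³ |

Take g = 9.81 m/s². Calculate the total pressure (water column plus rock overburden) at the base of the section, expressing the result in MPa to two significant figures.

190 MPa

seawater: 1030 kg/m³ × 9.81 m/s² × 3143 m = 3.176×10^7 Pa = 31.76 MPa
siltstone: 2498 kg/m³ × 9.81 m/s² × 3394 m = 8.317×10^7 Pa = 83.17 MPa
basalt: 2903 kg/m³ × 9.81 m/s² × 2630 m = 7.490×10^7 Pa = 74.90 MPa
Total = 31.76 + 83.17 + 74.90 = 189.83 MPa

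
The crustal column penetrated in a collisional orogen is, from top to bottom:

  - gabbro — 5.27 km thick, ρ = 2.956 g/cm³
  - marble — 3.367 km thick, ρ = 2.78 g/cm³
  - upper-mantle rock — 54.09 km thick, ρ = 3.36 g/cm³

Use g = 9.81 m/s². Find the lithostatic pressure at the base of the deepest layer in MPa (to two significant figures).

gabbro: 2956 kg/m³ × 9.81 m/s² × 5270 m = 1.528×10^8 Pa = 152.8 MPa
marble: 2780 kg/m³ × 9.81 m/s² × 3367 m = 9.182×10^7 Pa = 91.82 MPa
upper-mantle rock: 3360 kg/m³ × 9.81 m/s² × 54090 m = 1.783×10^9 Pa = 1783 MPa
Total = 152.8 + 91.82 + 1783 = 2027.5 MPa

2000 MPa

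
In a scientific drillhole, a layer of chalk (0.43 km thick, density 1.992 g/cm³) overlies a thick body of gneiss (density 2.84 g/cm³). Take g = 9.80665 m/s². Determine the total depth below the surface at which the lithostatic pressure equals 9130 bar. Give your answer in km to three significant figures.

32.9 km

Pressure at base of upper layers: 1992×9.80665×430 = 8.400×10^6 Pa = 84.00 bar
Remaining pressure to be supplied by gneiss: 9.130×10^8 − 8.400×10^6 = 9.046×10^8 Pa
Additional depth in gneiss = 9.046×10^8 Pa / (2840 kg/m³ × 9.80665 m/s²) = 32480 m
Total depth = 430 m + 32480 m = 32910 m
= 32.910 km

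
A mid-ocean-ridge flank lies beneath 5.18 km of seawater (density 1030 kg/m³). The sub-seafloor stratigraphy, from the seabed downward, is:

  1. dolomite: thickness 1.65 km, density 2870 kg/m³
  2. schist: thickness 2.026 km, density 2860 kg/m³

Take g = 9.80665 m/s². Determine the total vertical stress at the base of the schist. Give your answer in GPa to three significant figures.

seawater: 1030 kg/m³ × 9.80665 m/s² × 5180 m = 5.232×10^7 Pa = 0.05232 GPa
dolomite: 2870 kg/m³ × 9.80665 m/s² × 1650 m = 4.644×10^7 Pa = 0.04644 GPa
schist: 2860 kg/m³ × 9.80665 m/s² × 2026 m = 5.682×10^7 Pa = 0.05682 GPa
Total = 0.05232 + 0.04644 + 0.05682 = 0.15559 GPa

0.156 GPa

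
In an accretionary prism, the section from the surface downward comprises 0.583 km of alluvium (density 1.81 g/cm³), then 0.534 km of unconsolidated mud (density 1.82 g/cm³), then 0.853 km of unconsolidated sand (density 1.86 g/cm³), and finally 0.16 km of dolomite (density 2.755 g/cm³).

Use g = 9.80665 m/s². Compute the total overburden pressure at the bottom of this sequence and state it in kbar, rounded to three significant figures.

alluvium: 1810 kg/m³ × 9.80665 m/s² × 583 m = 1.035×10^7 Pa = 0.1035 kbar
unconsolidated mud: 1820 kg/m³ × 9.80665 m/s² × 534 m = 9.531×10^6 Pa = 0.09531 kbar
unconsolidated sand: 1860 kg/m³ × 9.80665 m/s² × 853 m = 1.556×10^7 Pa = 0.1556 kbar
dolomite: 2755 kg/m³ × 9.80665 m/s² × 160 m = 4.323×10^6 Pa = 0.04323 kbar
Total = 0.1035 + 0.09531 + 0.1556 + 0.04323 = 0.39761 kbar

0.398 kbar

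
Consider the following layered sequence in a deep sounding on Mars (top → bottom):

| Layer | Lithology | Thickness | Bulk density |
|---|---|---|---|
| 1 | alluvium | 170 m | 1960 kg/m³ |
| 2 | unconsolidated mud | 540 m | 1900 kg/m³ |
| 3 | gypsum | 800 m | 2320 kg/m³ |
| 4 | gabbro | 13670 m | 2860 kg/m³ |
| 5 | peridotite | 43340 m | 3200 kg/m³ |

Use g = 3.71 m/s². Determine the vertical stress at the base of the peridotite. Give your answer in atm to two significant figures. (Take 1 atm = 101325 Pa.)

alluvium: 1960 kg/m³ × 3.71 m/s² × 170 m = 1.236×10^6 Pa = 12.20 atm
unconsolidated mud: 1900 kg/m³ × 3.71 m/s² × 540 m = 3.806×10^6 Pa = 37.57 atm
gypsum: 2320 kg/m³ × 3.71 m/s² × 800 m = 6.886×10^6 Pa = 67.96 atm
gabbro: 2860 kg/m³ × 3.71 m/s² × 13670 m = 1.450×10^8 Pa = 1432 atm
peridotite: 3200 kg/m³ × 3.71 m/s² × 43340 m = 5.145×10^8 Pa = 5078 atm
Total = 12.20 + 37.57 + 67.96 + 1432 + 5078 = 6627.3 atm

6600 atm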